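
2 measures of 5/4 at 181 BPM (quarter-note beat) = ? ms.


Step by step:
Quarter-note beat duration = 60000 / 181 ms
Beats per measure (5/4) = 5
One measure = 5 × 60000 / 181 = 300000 / 181 ms
2 measures = 2 × 300000 / 181 = 600000 / 181
= 3314.9 ms


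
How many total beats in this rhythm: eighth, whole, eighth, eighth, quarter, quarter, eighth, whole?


Reasoning:
Beat values:
  eighth = 0.5 beats
  whole = 4 beats
  eighth = 0.5 beats
  eighth = 0.5 beats
  quarter = 1 beat
  quarter = 1 beat
  eighth = 0.5 beats
  whole = 4 beats
Sum = 0.5 + 4 + 0.5 + 0.5 + 1 + 1 + 0.5 + 4
= 12 beats


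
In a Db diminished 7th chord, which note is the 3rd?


Diminished 7th chord = root + minor 3rd + diminished 5th + diminished 7th
Seventh chords stack in thirds, so the letter names are D-F-A-C
Root: Db
Minor 3rd above Db: Fb
Diminished 5th above Db: Abb
Diminished 7th above Db: Cbb
The 3rd = Fb


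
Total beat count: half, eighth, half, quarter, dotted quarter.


Working:
Beat values:
  half = 2 beats
  eighth = 0.5 beats
  half = 2 beats
  quarter = 1 beat
  dotted quarter = 1.5 beats
Sum = 2 + 0.5 + 2 + 1 + 1.5
= 7 beats


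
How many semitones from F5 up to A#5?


Absolute semitone position = octave×12 + chromatic position
F5: 5×12 + 5 = 65
A#5: 5×12 + 10 = 70
Difference = 70 - 65 = 5
= 5 semitones


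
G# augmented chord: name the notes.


Let's work it out.
Augmented triad = root + major 3rd (4 semitones) + augmented 5th (8 semitones)
A triad on G# stacks thirds, so the chord tones use letter names G-B-D
Root: G#
Major 3rd above G#: B#
Augmented 5th above G#: D##
Chord = G# B# D##


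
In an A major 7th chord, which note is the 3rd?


Reasoning:
Major 7th chord = root + major 3rd + perfect 5th + major 7th
Seventh chords stack in thirds, so the letter names are A-C-E-G
Root: A
Major 3rd above A: C#
Perfect 5th above A: E
Major 7th above A: G#
The 3rd = C#


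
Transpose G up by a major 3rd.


major 3rd: 3 letter names, 4 semitones
Letter: G + 2 → B
Pitch: G + 4 semitones, spelled as a B → B
= B


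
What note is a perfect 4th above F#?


Reasoning:
A 4th spans 4 letter names, so from F we land on B
A perfect 4th = 5 semitones above F#
Spell B at that pitch: B
= B


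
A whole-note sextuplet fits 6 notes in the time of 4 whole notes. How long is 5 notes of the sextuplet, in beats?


Reasoning:
Sextuplet: 6 notes occupy the space of 4 whole notes
Space = 4 × 4 = 16 beats
Each sextuplet note = 16 / 6 = 8/3 beats
5 notes = 5 × 8/3 = 40/3
= 40/3 beats


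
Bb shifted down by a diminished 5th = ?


Solution.
diminished 5th: 5 letter names, 6 semitones
Letter: B - 4 → E
Pitch: Bb - 6 semitones, spelled as an E → E
= E


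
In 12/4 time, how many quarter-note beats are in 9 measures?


Time signature 12/4: the bottom number 4 means the quarter note gets one count
The top number 12 means 12 quarter-note beats per measure
Total = 12 × 9 measures
= 108 quarter-note beats


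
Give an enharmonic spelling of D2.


Reasoning:
Enharmonic notes sound the same pitch but are spelled with different letter names
D and C## name the same pitch class
= C##2


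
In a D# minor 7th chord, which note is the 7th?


Step by step:
Minor 7th chord = root + minor 3rd + perfect 5th + minor 7th
Seventh chords stack in thirds, so the letter names are D-F-A-C
Root: D#
Minor 3rd above D#: F#
Perfect 5th above D#: A#
Minor 7th above D#: C#
The 7th = C#


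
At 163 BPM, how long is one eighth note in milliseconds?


Working:
One quarter-note beat = 60000 / BPM = 60000 / 163 ms
Eighth note = 1/2 × quarter note
Duration = 1/2 × 60000 / 163 = 30000 / 163
= 184.0 ms


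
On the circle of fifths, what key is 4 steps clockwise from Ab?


Each clockwise step on the circle of fifths moves up a perfect 5th
From Ab: Ab → Eb → Bb → F → C
= C


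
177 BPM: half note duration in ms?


One quarter-note beat = 60000 / BPM = 60000 / 177 ms
Half note = 2 × quarter note
Duration = 2 × 60000 / 177 = 120000 / 177
= 678.0 ms


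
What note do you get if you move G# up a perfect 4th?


Let's work it out.
perfect 4th: 4 letter names, 5 semitones
Letter: G + 3 → C
Pitch: G# + 5 semitones, spelled as a C → C#
= C#


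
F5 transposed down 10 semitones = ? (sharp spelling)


Step by step:
F5: chromatic position 5 in octave 5 → absolute = 5×12 + 5 = 65
Transpose down 10: 65 - 10 = 55
55 = 4×12 + 7 → G in octave 4
Result = G4


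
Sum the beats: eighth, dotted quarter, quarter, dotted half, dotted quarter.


Beat values:
  eighth = 0.5 beats
  dotted quarter = 1.5 beats
  quarter = 1 beat
  dotted half = 3 beats
  dotted quarter = 1.5 beats
Sum = 0.5 + 1.5 + 1 + 3 + 1.5
= 7.5 beats


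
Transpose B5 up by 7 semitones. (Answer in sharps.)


Working:
B5: chromatic position 11 in octave 5 → absolute = 5×12 + 11 = 71
Transpose up 7: 71 + 7 = 78
78 = 6×12 + 6 → F# in octave 6
Result = F#6


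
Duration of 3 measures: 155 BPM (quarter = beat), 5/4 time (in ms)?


Quarter-note beat duration = 60000 / 155 ms
Beats per measure (5/4) = 5
One measure = 5 × 60000 / 155 = 300000 / 155 ms
3 measures = 3 × 300000 / 155 = 900000 / 155
= 5806.5 ms


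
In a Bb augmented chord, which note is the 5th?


Solution.
Augmented triad = root + major 3rd (4 semitones) + augmented 5th (8 semitones)
A triad on Bb stacks thirds, so the chord tones use letter names B-D-F
Root: Bb
Major 3rd above Bb: D
Augmented 5th above Bb: F#
The 5th = F#


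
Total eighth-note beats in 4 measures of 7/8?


Time signature 7/8: the bottom number 8 means the eighth note gets one count
The top number 7 means 7 eighth-note beats per measure
Total = 7 × 4 measures
= 28 eighth-note beats


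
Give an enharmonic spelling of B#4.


Solution.
Enharmonic notes sound the same pitch but are spelled with different letter names
B# and C name the same pitch class
Octave numbers change at C, so B#4 = C5
= C5


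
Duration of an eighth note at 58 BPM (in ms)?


One quarter-note beat = 60000 / BPM = 60000 / 58 ms
Eighth note = 1/2 × quarter note
Duration = 1/2 × 60000 / 58 = 30000 / 58
= 517.2 ms


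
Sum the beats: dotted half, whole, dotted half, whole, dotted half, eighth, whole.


Let's work it out.
Beat values:
  dotted half = 3 beats
  whole = 4 beats
  dotted half = 3 beats
  whole = 4 beats
  dotted half = 3 beats
  eighth = 0.5 beats
  whole = 4 beats
Sum = 3 + 4 + 3 + 4 + 3 + 0.5 + 4
= 21.5 beats


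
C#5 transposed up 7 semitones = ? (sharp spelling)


Step by step:
C#5: chromatic position 1 in octave 5 → absolute = 5×12 + 1 = 61
Transpose up 7: 61 + 7 = 68
68 = 5×12 + 8 → G# in octave 5
Result = G#5


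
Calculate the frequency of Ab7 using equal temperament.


Solution.
f = 440 × 2^(n/12) where n = semitones from A4
Ab7: 35 semitones from A4
f = 440 × 2^(35/12)
f = 3322.44 Hz


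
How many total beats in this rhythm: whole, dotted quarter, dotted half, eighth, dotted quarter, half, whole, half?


Beat values:
  whole = 4 beats
  dotted quarter = 1.5 beats
  dotted half = 3 beats
  eighth = 0.5 beats
  dotted quarter = 1.5 beats
  half = 2 beats
  whole = 4 beats
  half = 2 beats
Sum = 4 + 1.5 + 3 + 0.5 + 1.5 + 2 + 4 + 2
= 18.5 beats


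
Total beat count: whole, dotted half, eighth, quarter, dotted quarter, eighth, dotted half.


Working:
Beat values:
  whole = 4 beats
  dotted half = 3 beats
  eighth = 0.5 beats
  quarter = 1 beat
  dotted quarter = 1.5 beats
  eighth = 0.5 beats
  dotted half = 3 beats
Sum = 4 + 3 + 0.5 + 1 + 1.5 + 0.5 + 3
= 13.5 beats


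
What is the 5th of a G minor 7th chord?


Step by step:
Minor 7th chord = root + minor 3rd + perfect 5th + minor 7th
Seventh chords stack in thirds, so the letter names are G-B-D-F
Root: G
Minor 3rd above G: Bb
Perfect 5th above G: D
Minor 7th above G: F
The 5th = D


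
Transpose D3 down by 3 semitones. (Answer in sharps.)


Step by step:
D3: chromatic position 2 in octave 3 → absolute = 3×12 + 2 = 38
Transpose down 3: 38 - 3 = 35
35 = 2×12 + 11 → B in octave 2
Result = B2


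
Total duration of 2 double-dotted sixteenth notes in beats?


Reasoning:
Base sixteenth note = 1/4 beats
Dot 1 adds half the previous value: +1/8
Dot 2 adds half the previous value: +1/16
One double-dotted sixteenth = 1/4 + 1/8 + 1/16 = 7/16
2 of them = 2 × 7/16 = 7/8
= 7/8 beats


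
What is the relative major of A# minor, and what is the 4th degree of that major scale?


Working:
The relative major shares the key signature and is a minor 3rd above the minor tonic
A minor 3rd above A# is C#
→ relative major of A# minor is C# major
C# major scale: C# D# E# F# G# A# B#
= C# major; 4th degree = F#


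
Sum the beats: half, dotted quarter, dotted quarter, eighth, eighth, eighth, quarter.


Beat values:
  half = 2 beats
  dotted quarter = 1.5 beats
  dotted quarter = 1.5 beats
  eighth = 0.5 beats
  eighth = 0.5 beats
  eighth = 0.5 beats
  quarter = 1 beat
Sum = 2 + 1.5 + 1.5 + 0.5 + 0.5 + 0.5 + 1
= 7.5 beats


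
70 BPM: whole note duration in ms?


One quarter-note beat = 60000 / BPM = 60000 / 70 ms
Whole note = 4 × quarter note
Duration = 4 × 60000 / 70 = 240000 / 70
= 3428.6 ms


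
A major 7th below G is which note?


A 7th spans 7 letter names, so from G we land on A
A major 7th = 11 semitones below G
Spell A at that pitch: Ab
= Ab


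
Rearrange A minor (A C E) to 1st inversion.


Reasoning:
Root position: A C E
1st inversion: move root up an octave
Bass note: C
Notes (bottom to top) = C E A


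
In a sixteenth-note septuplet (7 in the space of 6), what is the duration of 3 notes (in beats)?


Working:
Septuplet: 7 notes occupy the space of 6 sixteenth notes
Space = 6 × 1/4 = 3/2 beats
Each septuplet note = 3/2 / 7 = 3/14 beats
3 notes = 3 × 3/14 = 9/14
= 9/14 beats


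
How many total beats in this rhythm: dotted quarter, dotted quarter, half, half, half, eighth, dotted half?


Beat values:
  dotted quarter = 1.5 beats
  dotted quarter = 1.5 beats
  half = 2 beats
  half = 2 beats
  half = 2 beats
  eighth = 0.5 beats
  dotted half = 3 beats
Sum = 1.5 + 1.5 + 2 + 2 + 2 + 0.5 + 3
= 12.5 beats


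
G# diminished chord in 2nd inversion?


Reasoning:
Root position: G# B D
2nd inversion: move root and 3rd up an octave
Bass note: D
Notes (bottom to top) = D G# B


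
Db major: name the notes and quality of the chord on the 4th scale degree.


Step by step:
Db major scale: Db Eb F Gb Ab Bb C
Diatonic triad on degree 4 stacks scale notes 4, 6, 1: Gb Bb Db
Gb→Bb = 4 semitones; Gb→Db = 7 semitones → major triad
= Gb Bb Db (major)


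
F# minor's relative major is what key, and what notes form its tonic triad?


Solution.
The relative major shares the key signature and is a minor 3rd above the minor tonic
A minor 3rd above F# is A
→ relative major of F# minor is A major
Tonic triad of A major = root + major 3rd + perfect 5th = A C# E
= A major; triad = A C# E


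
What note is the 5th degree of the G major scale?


Reasoning:
Major scale pattern: W-W-H-W-W-W-H (2-2-1-2-2-2-1 semitones)
Starting from G:
  G + 2 semitones → A
  A + 2 semitones → B
  B + 1 semitone → C
  C + 2 semitones → D
  D + 2 semitones → E
  E + 2 semitones → F#
  F# + 1 semitone → G
Scale: G A B C D E F#
Degree 5 = D


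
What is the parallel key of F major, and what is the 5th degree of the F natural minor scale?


Let's work it out.
Parallel keys share the same tonic but differ in mode
F major → parallel is F minor
F natural minor scale: F G Ab Bb C Db Eb
= F minor; 5th degree = C


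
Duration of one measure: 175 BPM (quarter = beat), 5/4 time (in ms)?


Let's work it out.
Quarter-note beat duration = 60000 / 175 ms
Beats per measure (5/4) = 5
One measure = 5 × 60000 / 175 = 300000 / 175 ms
= 1714.3 ms


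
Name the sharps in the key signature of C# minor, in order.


Step by step:
Sharp minor keys follow the circle of fifths: A(0), E(1), B(2), F#(3), C#(4), G#(5), D#(6), A#(7)
C# minor has 4 sharps
Order of sharps: F# C# G# D# A# E# B# → first 4: F#, C#, G#, D#
= F#, C#, G#, D#


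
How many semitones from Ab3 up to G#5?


Reasoning:
Absolute semitone position = octave×12 + chromatic position
Ab3: 3×12 + 8 = 44
G#5: 5×12 + 8 = 68
Difference = 68 - 44 = 24
= 24 semitones


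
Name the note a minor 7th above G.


Working:
A 7th spans 7 letter names, so from G we land on F
A minor 7th = 10 semitones above G
Spell F at that pitch: F
= F


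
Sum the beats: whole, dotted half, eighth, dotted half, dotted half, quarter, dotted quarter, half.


Working:
Beat values:
  whole = 4 beats
  dotted half = 3 beats
  eighth = 0.5 beats
  dotted half = 3 beats
  dotted half = 3 beats
  quarter = 1 beat
  dotted quarter = 1.5 beats
  half = 2 beats
Sum = 4 + 3 + 0.5 + 3 + 3 + 1 + 1.5 + 2
= 18 beats


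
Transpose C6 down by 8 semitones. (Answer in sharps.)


Reasoning:
C6: chromatic position 0 in octave 6 → absolute = 6×12 + 0 = 72
Transpose down 8: 72 - 8 = 64
64 = 5×12 + 4 → E in octave 5
Result = E5


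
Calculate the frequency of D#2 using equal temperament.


Step by step:
f = 440 × 2^(n/12) where n = semitones from A4
D#2: -30 semitones from A4
f = 440 × 2^(-30/12)
f = 77.78 Hz


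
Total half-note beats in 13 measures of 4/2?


Time signature 4/2: the bottom number 2 means the half note gets one count
The top number 4 means 4 half-note beats per measure
Total = 4 × 13 measures
= 52 half-note beats


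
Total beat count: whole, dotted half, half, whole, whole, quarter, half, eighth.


Reasoning:
Beat values:
  whole = 4 beats
  dotted half = 3 beats
  half = 2 beats
  whole = 4 beats
  whole = 4 beats
  quarter = 1 beat
  half = 2 beats
  eighth = 0.5 beats
Sum = 4 + 3 + 2 + 4 + 4 + 1 + 2 + 0.5
= 20.5 beats


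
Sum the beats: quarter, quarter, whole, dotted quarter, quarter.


Working:
Beat values:
  quarter = 1 beat
  quarter = 1 beat
  whole = 4 beats
  dotted quarter = 1.5 beats
  quarter = 1 beat
Sum = 1 + 1 + 4 + 1.5 + 1
= 8.5 beats


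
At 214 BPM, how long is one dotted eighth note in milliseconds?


Solution.
One quarter-note beat = 60000 / BPM = 60000 / 214 ms
Dotted eighth note = 3/4 × quarter note
Duration = 3/4 × 60000 / 214 = 45000 / 214
= 210.3 ms


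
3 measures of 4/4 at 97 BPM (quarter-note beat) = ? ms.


Quarter-note beat duration = 60000 / 97 ms
Beats per measure (4/4) = 4
One measure = 4 × 60000 / 97 = 240000 / 97 ms
3 measures = 3 × 240000 / 97 = 720000 / 97
= 7422.7 ms


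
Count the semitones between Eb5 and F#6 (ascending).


Let's work it out.
Absolute semitone position = octave×12 + chromatic position
Eb5: 5×12 + 3 = 63
F#6: 6×12 + 6 = 78
Difference = 78 - 63 = 15
= 15 semitones


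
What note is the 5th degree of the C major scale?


Let's work it out.
Major scale pattern: W-W-H-W-W-W-H (2-2-1-2-2-2-1 semitones)
Starting from C:
  C + 2 semitones → D
  D + 2 semitones → E
  E + 1 semitone → F
  F + 2 semitones → G
  G + 2 semitones → A
  A + 2 semitones → B
  B + 1 semitone → C
Scale: C D E F G A B
Degree 5 = G


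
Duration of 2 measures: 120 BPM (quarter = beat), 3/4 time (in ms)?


Working:
Quarter-note beat duration = 60000 / 120 ms
Beats per measure (3/4) = 3
One measure = 3 × 60000 / 120 = 180000 / 120 ms
2 measures = 2 × 180000 / 120 = 360000 / 120
= 3000.0 ms


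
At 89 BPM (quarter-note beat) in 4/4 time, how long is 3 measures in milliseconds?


Quarter-note beat duration = 60000 / 89 ms
Beats per measure (4/4) = 4
One measure = 4 × 60000 / 89 = 240000 / 89 ms
3 measures = 3 × 240000 / 89 = 720000 / 89
= 8089.9 ms


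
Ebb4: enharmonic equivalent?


Enharmonic notes sound the same pitch but are spelled with different letter names
Ebb and D name the same pitch class
= D4


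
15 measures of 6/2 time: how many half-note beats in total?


Step by step:
Time signature 6/2: the bottom number 2 means the half note gets one count
The top number 6 means 6 half-note beats per measure
Total = 6 × 15 measures
= 90 half-note beats


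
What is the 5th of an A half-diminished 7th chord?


Let's work it out.
Half-diminished 7th chord = root + minor 3rd + diminished 5th + minor 7th
Seventh chords stack in thirds, so the letter names are A-C-E-G
Root: A
Minor 3rd above A: C
Diminished 5th above A: Eb
Minor 7th above A: G
The 5th = Eb


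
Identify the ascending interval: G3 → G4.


Working:
Letter names: G → G spans 8 letter names → an octave
Semitones: G3 → G4 = 12 half-steps
An octave of 12 semitones is a perfect octave
= perfect octave


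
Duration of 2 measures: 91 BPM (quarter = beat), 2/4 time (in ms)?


Working:
Quarter-note beat duration = 60000 / 91 ms
Beats per measure (2/4) = 2
One measure = 2 × 60000 / 91 = 120000 / 91 ms
2 measures = 2 × 120000 / 91 = 240000 / 91
= 2637.4 ms


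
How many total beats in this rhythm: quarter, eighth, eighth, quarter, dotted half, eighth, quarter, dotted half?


Beat values:
  quarter = 1 beat
  eighth = 0.5 beats
  eighth = 0.5 beats
  quarter = 1 beat
  dotted half = 3 beats
  eighth = 0.5 beats
  quarter = 1 beat
  dotted half = 3 beats
Sum = 1 + 0.5 + 0.5 + 1 + 3 + 0.5 + 1 + 3
= 10.5 beats


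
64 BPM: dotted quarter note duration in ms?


Reasoning:
One quarter-note beat = 60000 / BPM = 60000 / 64 ms
Dotted quarter note = 3/2 × quarter note
Duration = 3/2 × 60000 / 64 = 90000 / 64
= 1406.2 ms


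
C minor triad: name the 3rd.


Minor triad = root + minor 3rd (3 semitones) + perfect 5th (7 semitones)
A triad on C stacks thirds, so the chord tones use letter names C-E-G
Root: C
Minor 3rd above C: Eb
Perfect 5th above C: G
The 3rd = Eb


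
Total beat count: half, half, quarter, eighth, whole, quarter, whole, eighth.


Working:
Beat values:
  half = 2 beats
  half = 2 beats
  quarter = 1 beat
  eighth = 0.5 beats
  whole = 4 beats
  quarter = 1 beat
  whole = 4 beats
  eighth = 0.5 beats
Sum = 2 + 2 + 1 + 0.5 + 4 + 1 + 4 + 0.5
= 15 beats


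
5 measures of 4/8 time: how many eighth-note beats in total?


Step by step:
Time signature 4/8: the bottom number 8 means the eighth note gets one count
The top number 4 means 4 eighth-note beats per measure
Total = 4 × 5 measures
= 20 eighth-note beats


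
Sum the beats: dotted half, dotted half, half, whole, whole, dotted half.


Working:
Beat values:
  dotted half = 3 beats
  dotted half = 3 beats
  half = 2 beats
  whole = 4 beats
  whole = 4 beats
  dotted half = 3 beats
Sum = 3 + 3 + 2 + 4 + 4 + 3
= 19 beats


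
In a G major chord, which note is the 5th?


Step by step:
Major triad = root + major 3rd (4 semitones) + perfect 5th (7 semitones)
A triad on G stacks thirds, so the chord tones use letter names G-B-D
Root: G
Major 3rd above G: B
Perfect 5th above G: D
The 5th = D


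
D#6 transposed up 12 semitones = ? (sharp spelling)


D#6: chromatic position 3 in octave 6 → absolute = 6×12 + 3 = 75
Transpose up 12: 75 + 12 = 87
87 = 7×12 + 3 → D# in octave 7
Result = D#7


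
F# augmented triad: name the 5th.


Reasoning:
Augmented triad = root + major 3rd (4 semitones) + augmented 5th (8 semitones)
A triad on F# stacks thirds, so the chord tones use letter names F-A-C
Root: F#
Major 3rd above F#: A#
Augmented 5th above F#: C##
The 5th = C##


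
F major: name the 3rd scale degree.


Solution.
Major scale pattern: W-W-H-W-W-W-H (2-2-1-2-2-2-1 semitones)
Starting from F:
  F + 2 semitones → G
  G + 2 semitones → A
  A + 1 semitone → Bb
  Bb + 2 semitones → C
  C + 2 semitones → D
  D + 2 semitones → E
  E + 1 semitone → F
Scale: F G A Bb C D E
Degree 3 = A


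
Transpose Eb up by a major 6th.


Step by step:
major 6th: 6 letter names, 9 semitones
Letter: E + 5 → C
Pitch: Eb + 9 semitones, spelled as a C → C
= C


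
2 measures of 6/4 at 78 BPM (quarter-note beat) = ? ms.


Quarter-note beat duration = 60000 / 78 ms
Beats per measure (6/4) = 6
One measure = 6 × 60000 / 78 = 360000 / 78 ms
2 measures = 2 × 360000 / 78 = 720000 / 78
= 9230.8 ms


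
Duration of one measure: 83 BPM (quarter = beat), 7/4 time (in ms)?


Working:
Quarter-note beat duration = 60000 / 83 ms
Beats per measure (7/4) = 7
One measure = 7 × 60000 / 83 = 420000 / 83 ms
= 5060.2 ms


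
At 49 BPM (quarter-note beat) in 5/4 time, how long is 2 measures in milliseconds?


Working:
Quarter-note beat duration = 60000 / 49 ms
Beats per measure (5/4) = 5
One measure = 5 × 60000 / 49 = 300000 / 49 ms
2 measures = 2 × 300000 / 49 = 600000 / 49
= 12244.9 ms


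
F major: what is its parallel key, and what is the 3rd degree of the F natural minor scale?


Parallel keys share the same tonic but differ in mode
F major → parallel is F minor
F natural minor scale: F G Ab Bb C Db Eb
= F minor; 3rd degree = Ab


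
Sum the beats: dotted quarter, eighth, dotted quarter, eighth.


Working:
Beat values:
  dotted quarter = 1.5 beats
  eighth = 0.5 beats
  dotted quarter = 1.5 beats
  eighth = 0.5 beats
Sum = 1.5 + 0.5 + 1.5 + 0.5
= 4 beats


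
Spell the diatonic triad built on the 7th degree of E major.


Working:
E major scale: E F# G# A B C# D#
Diatonic triad on degree 7 stacks scale notes 7, 2, 4: D# F# A
D#→F# = 3 semitones; D#→A = 6 semitones → diminished triad
= D# F# A (diminished)


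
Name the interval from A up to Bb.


Let's work it out.
Letter names: A → B spans 2 letter names → a 2nd
Semitones: A → Bb = 1 half-step
A 2nd of 1 semitone is a minor 2nd
= minor 2nd


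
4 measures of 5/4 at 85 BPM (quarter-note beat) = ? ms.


Quarter-note beat duration = 60000 / 85 ms
Beats per measure (5/4) = 5
One measure = 5 × 60000 / 85 = 300000 / 85 ms
4 measures = 4 × 300000 / 85 = 1200000 / 85
= 14117.6 ms


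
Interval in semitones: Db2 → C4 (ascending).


Absolute semitone position = octave×12 + chromatic position
Db2: 2×12 + 1 = 25
C4: 4×12 + 0 = 48
Difference = 48 - 25 = 23
= 23 semitones


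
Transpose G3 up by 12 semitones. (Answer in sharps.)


Reasoning:
G3: chromatic position 7 in octave 3 → absolute = 3×12 + 7 = 43
Transpose up 12: 43 + 12 = 55
55 = 4×12 + 7 → G in octave 4
Result = G4


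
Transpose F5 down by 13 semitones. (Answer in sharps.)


F5: chromatic position 5 in octave 5 → absolute = 5×12 + 5 = 65
Transpose down 13: 65 - 13 = 52
52 = 4×12 + 4 → E in octave 4
Result = E4


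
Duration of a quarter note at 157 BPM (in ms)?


Reasoning:
One quarter-note beat = 60000 / BPM = 60000 / 157 ms
Duration = 60000 / 157
= 382.2 ms


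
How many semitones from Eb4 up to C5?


Step by step:
Absolute semitone position = octave×12 + chromatic position
Eb4: 4×12 + 3 = 51
C5: 5×12 + 0 = 60
Difference = 60 - 51 = 9
= 9 semitones


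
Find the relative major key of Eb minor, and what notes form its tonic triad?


Solution.
The relative major shares the key signature and is a minor 3rd above the minor tonic
A minor 3rd above Eb is Gb
→ relative major of Eb minor is Gb major
Tonic triad of Gb major = root + major 3rd + perfect 5th = Gb Bb Db
= Gb major; triad = Gb Bb Db


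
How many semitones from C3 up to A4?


Absolute semitone position = octave×12 + chromatic position
C3: 3×12 + 0 = 36
A4: 4×12 + 9 = 57
Difference = 57 - 36 = 21
= 21 semitones


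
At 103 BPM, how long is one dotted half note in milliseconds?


Step by step:
One quarter-note beat = 60000 / BPM = 60000 / 103 ms
Dotted half note = 3 × quarter note
Duration = 3 × 60000 / 103 = 180000 / 103
= 1747.6 ms


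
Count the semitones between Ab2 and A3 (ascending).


Working:
Absolute semitone position = octave×12 + chromatic position
Ab2: 2×12 + 8 = 32
A3: 3×12 + 9 = 45
Difference = 45 - 32 = 13
= 13 semitones


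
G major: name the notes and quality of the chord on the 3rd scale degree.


G major scale: G A B C D E F#
Diatonic triad on degree 3 stacks scale notes 3, 5, 7: B D F#
B→D = 3 semitones; B→F# = 7 semitones → minor triad
= B D F# (minor)


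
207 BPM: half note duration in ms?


Let's work it out.
One quarter-note beat = 60000 / BPM = 60000 / 207 ms
Half note = 2 × quarter note
Duration = 2 × 60000 / 207 = 120000 / 207
= 579.7 ms


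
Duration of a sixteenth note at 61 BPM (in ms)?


Solution.
One quarter-note beat = 60000 / BPM = 60000 / 61 ms
Sixteenth note = 1/4 × quarter note
Duration = 1/4 × 60000 / 61 = 15000 / 61
= 245.9 ms


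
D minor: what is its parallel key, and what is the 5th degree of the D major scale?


Parallel keys share the same tonic but differ in mode
D minor → parallel is D major
D major scale: D E F# G A B C#
= D major; 5th degree = A


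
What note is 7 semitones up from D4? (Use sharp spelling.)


Solution.
D4: chromatic position 2 in octave 4 → absolute = 4×12 + 2 = 50
Transpose up 7: 50 + 7 = 57
57 = 4×12 + 9 → A in octave 4
Result = A4


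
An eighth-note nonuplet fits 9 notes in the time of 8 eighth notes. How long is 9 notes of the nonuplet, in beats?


Solution.
Nonuplet: 9 notes occupy the space of 8 eighth notes
Space = 8 × 1/2 = 4 beats
Each nonuplet note = 4 / 9 = 4/9 beats
9 notes = 9 × 4/9 = 4
= 4 beats


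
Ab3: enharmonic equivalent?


Enharmonic notes sound the same pitch but are spelled with different letter names
Ab and G# name the same pitch class
= G#3


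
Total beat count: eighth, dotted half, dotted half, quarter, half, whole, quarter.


Working:
Beat values:
  eighth = 0.5 beats
  dotted half = 3 beats
  dotted half = 3 beats
  quarter = 1 beat
  half = 2 beats
  whole = 4 beats
  quarter = 1 beat
Sum = 0.5 + 3 + 3 + 1 + 2 + 4 + 1
= 14.5 beats


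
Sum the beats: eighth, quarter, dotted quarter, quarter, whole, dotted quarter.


Working:
Beat values:
  eighth = 0.5 beats
  quarter = 1 beat
  dotted quarter = 1.5 beats
  quarter = 1 beat
  whole = 4 beats
  dotted quarter = 1.5 beats
Sum = 0.5 + 1 + 1.5 + 1 + 4 + 1.5
= 9.5 beats


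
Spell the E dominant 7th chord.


Working:
Dominant 7th chord = root + major 3rd + perfect 5th + minor 7th
Seventh chords stack in thirds, so the letter names are E-G-B-D
Root: E
Major 3rd above E: G#
Perfect 5th above E: B
Minor 7th above E: D
Chord = E G# B D


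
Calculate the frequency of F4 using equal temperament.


Working:
f = 440 × 2^(n/12) where n = semitones from A4
F4: -4 semitones from A4
f = 440 × 2^(-4/12)
f = 349.23 Hz


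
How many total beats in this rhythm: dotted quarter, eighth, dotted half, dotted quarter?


Beat values:
  dotted quarter = 1.5 beats
  eighth = 0.5 beats
  dotted half = 3 beats
  dotted quarter = 1.5 beats
Sum = 1.5 + 0.5 + 3 + 1.5
= 6.5 beats


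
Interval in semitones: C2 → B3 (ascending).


Absolute semitone position = octave×12 + chromatic position
C2: 2×12 + 0 = 24
B3: 3×12 + 11 = 47
Difference = 47 - 24 = 23
= 23 semitones


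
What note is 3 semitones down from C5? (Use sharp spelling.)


C5: chromatic position 0 in octave 5 → absolute = 5×12 + 0 = 60
Transpose down 3: 60 - 3 = 57
57 = 4×12 + 9 → A in octave 4
Result = A4


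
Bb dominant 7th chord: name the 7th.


Dominant 7th chord = root + major 3rd + perfect 5th + minor 7th
Seventh chords stack in thirds, so the letter names are B-D-F-A
Root: Bb
Major 3rd above Bb: D
Perfect 5th above Bb: F
Minor 7th above Bb: Ab
The 7th = Ab


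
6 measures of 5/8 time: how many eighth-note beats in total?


Time signature 5/8: the bottom number 8 means the eighth note gets one count
The top number 5 means 5 eighth-note beats per measure
Total = 5 × 6 measures
= 30 eighth-note beats


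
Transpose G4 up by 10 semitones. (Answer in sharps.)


G4: chromatic position 7 in octave 4 → absolute = 4×12 + 7 = 55
Transpose up 10: 55 + 10 = 65
65 = 5×12 + 5 → F in octave 5
Result = F5


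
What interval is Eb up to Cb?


Step by step:
Letter names: E → C spans 6 letter names → a 6th
Semitones: Eb → Cb = 8 half-steps
A 6th of 8 semitones is a minor 6th
= minor 6th


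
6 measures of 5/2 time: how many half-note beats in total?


Solution.
Time signature 5/2: the bottom number 2 means the half note gets one count
The top number 5 means 5 half-note beats per measure
Total = 5 × 6 measures
= 30 half-note beats


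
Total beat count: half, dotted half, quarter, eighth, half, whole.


Working:
Beat values:
  half = 2 beats
  dotted half = 3 beats
  quarter = 1 beat
  eighth = 0.5 beats
  half = 2 beats
  whole = 4 beats
Sum = 2 + 3 + 1 + 0.5 + 2 + 4
= 12.5 beats


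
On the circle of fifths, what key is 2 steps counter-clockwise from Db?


Solution.
Each counter-clockwise step moves down a perfect 5th (= up a perfect 4th)
From Db: Db → F#/Gb → B
= B


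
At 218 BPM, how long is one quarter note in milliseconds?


Let's work it out.
One quarter-note beat = 60000 / BPM = 60000 / 218 ms
Duration = 60000 / 218
= 275.2 ms


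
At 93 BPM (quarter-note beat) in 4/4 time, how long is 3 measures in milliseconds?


Quarter-note beat duration = 60000 / 93 ms
Beats per measure (4/4) = 4
One measure = 4 × 60000 / 93 = 240000 / 93 ms
3 measures = 3 × 240000 / 93 = 720000 / 93
= 7741.9 ms


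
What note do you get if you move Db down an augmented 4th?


Working:
augmented 4th: 4 letter names, 6 semitones
Letter: D - 3 → A
Pitch: Db - 6 semitones, spelled as an A → Abb
= Abb


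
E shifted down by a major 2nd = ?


major 2nd: 2 letter names, 2 semitones
Letter: E - 1 → D
Pitch: E - 2 semitones, spelled as a D → D
= D


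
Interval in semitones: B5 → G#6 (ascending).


Working:
Absolute semitone position = octave×12 + chromatic position
B5: 5×12 + 11 = 71
G#6: 6×12 + 8 = 80
Difference = 80 - 71 = 9
= 9 semitones


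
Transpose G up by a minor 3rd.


Working:
minor 3rd: 3 letter names, 3 semitones
Letter: G + 2 → B
Pitch: G + 3 semitones, spelled as a B → Bb
= Bb


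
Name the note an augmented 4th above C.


Working:
A 4th spans 4 letter names, so from C we land on F
An augmented 4th = 6 semitones above C
Spell F at that pitch: F#
= F#


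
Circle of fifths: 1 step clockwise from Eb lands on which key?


Working:
Each clockwise step on the circle of fifths moves up a perfect 5th
From Eb: Eb → Bb
= Bb


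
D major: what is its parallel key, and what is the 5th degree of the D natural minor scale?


Step by step:
Parallel keys share the same tonic but differ in mode
D major → parallel is D minor
D natural minor scale: D E F G A Bb C
= D minor; 5th degree = A


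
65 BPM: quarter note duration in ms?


Solution.
One quarter-note beat = 60000 / BPM = 60000 / 65 ms
Duration = 60000 / 65
= 923.1 ms


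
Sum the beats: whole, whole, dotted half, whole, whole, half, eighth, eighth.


Step by step:
Beat values:
  whole = 4 beats
  whole = 4 beats
  dotted half = 3 beats
  whole = 4 beats
  whole = 4 beats
  half = 2 beats
  eighth = 0.5 beats
  eighth = 0.5 beats
Sum = 4 + 4 + 3 + 4 + 4 + 2 + 0.5 + 0.5
= 22 beats


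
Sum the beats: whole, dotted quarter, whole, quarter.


Let's work it out.
Beat values:
  whole = 4 beats
  dotted quarter = 1.5 beats
  whole = 4 beats
  quarter = 1 beat
Sum = 4 + 1.5 + 4 + 1
= 10.5 beats


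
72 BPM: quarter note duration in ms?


Let's work it out.
One quarter-note beat = 60000 / BPM = 60000 / 72 ms
Duration = 60000 / 72
= 833.3 ms


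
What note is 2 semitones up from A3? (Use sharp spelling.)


Working:
A3: chromatic position 9 in octave 3 → absolute = 3×12 + 9 = 45
Transpose up 2: 45 + 2 = 47
47 = 3×12 + 11 → B in octave 3
Result = B3


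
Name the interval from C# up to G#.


Let's work it out.
Letter names: C → G spans 5 letter names → a 5th
Semitones: C# → G# = 7 half-steps
A 5th of 7 semitones is a perfect 5th
= perfect 5th


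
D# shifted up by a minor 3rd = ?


Working:
minor 3rd: 3 letter names, 3 semitones
Letter: D + 2 → F
Pitch: D# + 3 semitones, spelled as an F → F#
= F#


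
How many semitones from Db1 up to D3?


Absolute semitone position = octave×12 + chromatic position
Db1: 1×12 + 1 = 13
D3: 3×12 + 2 = 38
Difference = 38 - 13 = 25
= 25 semitones


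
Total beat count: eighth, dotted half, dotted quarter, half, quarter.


Beat values:
  eighth = 0.5 beats
  dotted half = 3 beats
  dotted quarter = 1.5 beats
  half = 2 beats
  quarter = 1 beat
Sum = 0.5 + 3 + 1.5 + 2 + 1
= 8 beats


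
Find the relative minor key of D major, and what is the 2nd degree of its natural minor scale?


Solution.
The relative minor shares the major's key signature and starts on its 6th degree
6th degree = a major 6th above the tonic; a major 6th above D is B
→ relative minor of D major is B minor
B natural minor scale: B C# D E F# G A
= B minor; 2nd degree = C#


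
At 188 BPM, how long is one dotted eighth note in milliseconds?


Let's work it out.
One quarter-note beat = 60000 / BPM = 60000 / 188 ms
Dotted eighth note = 3/4 × quarter note
Duration = 3/4 × 60000 / 188 = 45000 / 188
= 239.4 ms


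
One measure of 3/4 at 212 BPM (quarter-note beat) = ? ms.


Working:
Quarter-note beat duration = 60000 / 212 ms
Beats per measure (3/4) = 3
One measure = 3 × 60000 / 212 = 180000 / 212 ms
= 849.1 ms


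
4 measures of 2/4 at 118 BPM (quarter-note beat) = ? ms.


Quarter-note beat duration = 60000 / 118 ms
Beats per measure (2/4) = 2
One measure = 2 × 60000 / 118 = 120000 / 118 ms
4 measures = 4 × 120000 / 118 = 480000 / 118
= 4067.8 ms


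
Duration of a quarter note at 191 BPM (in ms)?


Working:
One quarter-note beat = 60000 / BPM = 60000 / 191 ms
Duration = 60000 / 191
= 314.1 ms


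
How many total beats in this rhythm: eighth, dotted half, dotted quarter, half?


Working:
Beat values:
  eighth = 0.5 beats
  dotted half = 3 beats
  dotted quarter = 1.5 beats
  half = 2 beats
Sum = 0.5 + 3 + 1.5 + 2
= 7 beats


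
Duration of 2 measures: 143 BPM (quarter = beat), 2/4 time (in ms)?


Quarter-note beat duration = 60000 / 143 ms
Beats per measure (2/4) = 2
One measure = 2 × 60000 / 143 = 120000 / 143 ms
2 measures = 2 × 120000 / 143 = 240000 / 143
= 1678.3 ms


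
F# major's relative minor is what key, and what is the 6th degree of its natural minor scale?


The relative minor shares the major's key signature and starts on its 6th degree
6th degree = a major 6th above the tonic; a major 6th above F# is D#
→ relative minor of F# major is D# minor
D# natural minor scale: D# E# F# G# A# B C#
= D# minor; 6th degree = B


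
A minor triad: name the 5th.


Working:
Minor triad = root + minor 3rd (3 semitones) + perfect 5th (7 semitones)
A triad on A stacks thirds, so the chord tones use letter names A-C-E
Root: A
Minor 3rd above A: C
Perfect 5th above A: E
The 5th = E


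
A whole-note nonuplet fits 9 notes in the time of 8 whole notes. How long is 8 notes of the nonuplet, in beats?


Reasoning:
Nonuplet: 9 notes occupy the space of 8 whole notes
Space = 8 × 4 = 32 beats
Each nonuplet note = 32 / 9 = 32/9 beats
8 notes = 8 × 32/9 = 256/9
= 256/9 beats


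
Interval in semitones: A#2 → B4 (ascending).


Let's work it out.
Absolute semitone position = octave×12 + chromatic position
A#2: 2×12 + 10 = 34
B4: 4×12 + 11 = 59
Difference = 59 - 34 = 25
= 25 semitones


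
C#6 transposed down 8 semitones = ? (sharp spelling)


Solution.
C#6: chromatic position 1 in octave 6 → absolute = 6×12 + 1 = 73
Transpose down 8: 73 - 8 = 65
65 = 5×12 + 5 → F in octave 5
Result = F5


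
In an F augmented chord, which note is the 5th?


Step by step:
Augmented triad = root + major 3rd (4 semitones) + augmented 5th (8 semitones)
A triad on F stacks thirds, so the chord tones use letter names F-A-C
Root: F
Major 3rd above F: A
Augmented 5th above F: C#
The 5th = C#


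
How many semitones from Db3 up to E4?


Absolute semitone position = octave×12 + chromatic position
Db3: 3×12 + 1 = 37
E4: 4×12 + 4 = 52
Difference = 52 - 37 = 15
= 15 semitones


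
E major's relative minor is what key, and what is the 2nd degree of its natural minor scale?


Reasoning:
The relative minor shares the major's key signature and starts on its 6th degree
6th degree = a major 6th above the tonic; a major 6th above E is C#
→ relative minor of E major is C# minor
C# natural minor scale: C# D# E F# G# A B
= C# minor; 2nd degree = D#


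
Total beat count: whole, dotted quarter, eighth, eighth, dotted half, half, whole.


Working:
Beat values:
  whole = 4 beats
  dotted quarter = 1.5 beats
  eighth = 0.5 beats
  eighth = 0.5 beats
  dotted half = 3 beats
  half = 2 beats
  whole = 4 beats
Sum = 4 + 1.5 + 0.5 + 0.5 + 3 + 2 + 4
= 15.5 beats


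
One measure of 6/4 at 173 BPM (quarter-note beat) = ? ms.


Solution.
Quarter-note beat duration = 60000 / 173 ms
Beats per measure (6/4) = 6
One measure = 6 × 60000 / 173 = 360000 / 173 ms
= 2080.9 ms


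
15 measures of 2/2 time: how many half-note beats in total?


Working:
Time signature 2/2: the bottom number 2 means the half note gets one count
The top number 2 means 2 half-note beats per measure
Total = 2 × 15 measures
= 30 half-note beats


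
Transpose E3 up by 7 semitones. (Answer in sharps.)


Working:
E3: chromatic position 4 in octave 3 → absolute = 3×12 + 4 = 40
Transpose up 7: 40 + 7 = 47
47 = 3×12 + 11 → B in octave 3
Result = B3


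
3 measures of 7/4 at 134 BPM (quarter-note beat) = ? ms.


Quarter-note beat duration = 60000 / 134 ms
Beats per measure (7/4) = 7
One measure = 7 × 60000 / 134 = 420000 / 134 ms
3 measures = 3 × 420000 / 134 = 1260000 / 134
= 9403.0 ms


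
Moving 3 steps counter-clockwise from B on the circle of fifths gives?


Working:
Each counter-clockwise step moves down a perfect 5th (= up a perfect 4th)
From B: B → E → A → D
= D


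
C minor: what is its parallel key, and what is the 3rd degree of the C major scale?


Working:
Parallel keys share the same tonic but differ in mode
C minor → parallel is C major
C major scale: C D E F G A B
= C major; 3rd degree = E


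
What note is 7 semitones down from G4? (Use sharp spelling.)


G4: chromatic position 7 in octave 4 → absolute = 4×12 + 7 = 55
Transpose down 7: 55 - 7 = 48
48 = 4×12 + 0 → C in octave 4
Result = C4


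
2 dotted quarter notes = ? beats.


Solution.
Base quarter note = 1 beat
Dot 1 adds half the previous value: +1/2
One dotted quarter = 1 + 1/2 = 3/2
2 of them = 2 × 3/2 = 3
= 3 beats


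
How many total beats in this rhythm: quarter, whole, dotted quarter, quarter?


Beat values:
  quarter = 1 beat
  whole = 4 beats
  dotted quarter = 1.5 beats
  quarter = 1 beat
Sum = 1 + 4 + 1.5 + 1
= 7.5 beats


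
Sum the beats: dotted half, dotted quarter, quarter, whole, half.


Beat values:
  dotted half = 3 beats
  dotted quarter = 1.5 beats
  quarter = 1 beat
  whole = 4 beats
  half = 2 beats
Sum = 3 + 1.5 + 1 + 4 + 2
= 11.5 beats


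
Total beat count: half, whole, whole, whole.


Beat values:
  half = 2 beats
  whole = 4 beats
  whole = 4 beats
  whole = 4 beats
Sum = 2 + 4 + 4 + 4
= 14 beats


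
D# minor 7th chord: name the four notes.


Step by step:
Minor 7th chord = root + minor 3rd + perfect 5th + minor 7th
Seventh chords stack in thirds, so the letter names are D-F-A-C
Root: D#
Minor 3rd above D#: F#
Perfect 5th above D#: A#
Minor 7th above D#: C#
Chord = D# F# A# C#


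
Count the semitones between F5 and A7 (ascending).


Absolute semitone position = octave×12 + chromatic position
F5: 5×12 + 5 = 65
A7: 7×12 + 9 = 93
Difference = 93 - 65 = 28
= 28 semitones


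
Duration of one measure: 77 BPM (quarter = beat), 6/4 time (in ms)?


Step by step:
Quarter-note beat duration = 60000 / 77 ms
Beats per measure (6/4) = 6
One measure = 6 × 60000 / 77 = 360000 / 77 ms
= 4675.3 ms
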